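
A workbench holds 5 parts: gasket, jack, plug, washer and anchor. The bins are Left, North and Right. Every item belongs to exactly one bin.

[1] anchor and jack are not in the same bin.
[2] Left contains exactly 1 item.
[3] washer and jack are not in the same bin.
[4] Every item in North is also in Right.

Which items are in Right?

Right = {anchor, gasket, plug, washer}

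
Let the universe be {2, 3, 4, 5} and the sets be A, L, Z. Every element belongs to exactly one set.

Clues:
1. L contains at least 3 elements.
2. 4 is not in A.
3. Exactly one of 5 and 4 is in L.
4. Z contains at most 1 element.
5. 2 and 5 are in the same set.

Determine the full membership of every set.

From (2): 4 ∉ A.
Suppose 2 ∈ A: no assignment then satisfies all the clues, so 2 ∉ A.

A = {}; L = {2, 3, 5}; Z = {4}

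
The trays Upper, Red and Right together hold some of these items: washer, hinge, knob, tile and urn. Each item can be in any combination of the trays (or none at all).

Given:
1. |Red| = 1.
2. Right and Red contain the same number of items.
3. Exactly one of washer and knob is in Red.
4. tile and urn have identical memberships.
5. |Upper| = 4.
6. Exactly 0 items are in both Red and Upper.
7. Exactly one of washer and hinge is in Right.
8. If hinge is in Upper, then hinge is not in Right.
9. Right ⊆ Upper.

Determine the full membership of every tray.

Upper = {hinge, tile, urn, washer}; Red = {knob}; Right = {washer}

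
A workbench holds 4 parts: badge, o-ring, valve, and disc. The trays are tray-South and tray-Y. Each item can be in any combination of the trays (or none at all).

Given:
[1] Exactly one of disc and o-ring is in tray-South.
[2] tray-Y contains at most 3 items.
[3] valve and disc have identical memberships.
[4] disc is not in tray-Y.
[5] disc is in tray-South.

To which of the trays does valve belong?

valve: tray-South

From (4): disc ∉ tray-Y.
From (5): disc ∈ tray-South.
(1) (exactly one): o-ring ∉ tray-South.
(3): valve matches disc: valve ∈ tray-South.
(3): valve matches disc: valve ∉ tray-Y.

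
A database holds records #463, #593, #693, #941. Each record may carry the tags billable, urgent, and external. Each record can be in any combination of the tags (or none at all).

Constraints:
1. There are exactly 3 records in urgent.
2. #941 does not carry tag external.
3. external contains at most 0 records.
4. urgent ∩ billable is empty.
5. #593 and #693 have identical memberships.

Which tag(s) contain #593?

#593: urgent

From (2): #941 ∉ external.
(3): external already has 0, so the rest are out.
Suppose #593 ∈ billable: no assignment then satisfies all the clues, so #593 ∉ billable.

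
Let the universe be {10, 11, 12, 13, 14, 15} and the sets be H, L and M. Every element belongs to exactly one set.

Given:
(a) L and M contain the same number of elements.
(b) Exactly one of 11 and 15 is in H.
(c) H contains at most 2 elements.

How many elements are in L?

2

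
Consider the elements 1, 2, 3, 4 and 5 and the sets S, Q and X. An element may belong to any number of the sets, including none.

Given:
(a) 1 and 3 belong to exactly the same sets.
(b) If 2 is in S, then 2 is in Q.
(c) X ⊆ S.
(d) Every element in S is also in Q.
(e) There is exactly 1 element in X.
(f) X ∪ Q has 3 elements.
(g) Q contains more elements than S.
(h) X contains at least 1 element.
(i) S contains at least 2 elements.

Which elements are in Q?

Q = {2, 4, 5}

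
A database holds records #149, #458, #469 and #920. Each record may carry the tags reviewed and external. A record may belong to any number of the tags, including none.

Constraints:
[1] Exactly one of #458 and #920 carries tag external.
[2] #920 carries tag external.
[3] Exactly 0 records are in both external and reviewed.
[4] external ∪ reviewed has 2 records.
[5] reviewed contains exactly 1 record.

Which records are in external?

external = {#920}

From (2): #920 ∈ external.
(1) (exactly one): #458 ∉ external.
Suppose #149 ∈ external: no assignment then satisfies all the clues, so #149 ∉ external.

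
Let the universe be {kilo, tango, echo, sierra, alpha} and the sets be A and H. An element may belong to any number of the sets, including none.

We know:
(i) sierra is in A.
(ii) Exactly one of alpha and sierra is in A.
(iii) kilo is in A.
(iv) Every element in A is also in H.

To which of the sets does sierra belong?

From (i): sierra ∈ A.
From (iii): kilo ∈ A.
(ii) (exactly one): alpha ∉ A.
(iv) with kilo ∈ A: kilo ∈ H.
(iv) with sierra ∈ A: sierra ∈ H.

sierra: A, H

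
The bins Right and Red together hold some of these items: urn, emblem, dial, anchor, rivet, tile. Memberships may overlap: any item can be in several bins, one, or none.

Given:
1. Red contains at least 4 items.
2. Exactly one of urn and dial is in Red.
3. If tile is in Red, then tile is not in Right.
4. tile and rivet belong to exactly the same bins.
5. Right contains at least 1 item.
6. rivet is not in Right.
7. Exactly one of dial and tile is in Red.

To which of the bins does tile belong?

From (6): rivet ∉ Right.
(4): tile matches rivet: tile ∉ Right.
Suppose tile ∉ Red: no assignment then satisfies all the clues, so tile ∈ Red.

tile: Red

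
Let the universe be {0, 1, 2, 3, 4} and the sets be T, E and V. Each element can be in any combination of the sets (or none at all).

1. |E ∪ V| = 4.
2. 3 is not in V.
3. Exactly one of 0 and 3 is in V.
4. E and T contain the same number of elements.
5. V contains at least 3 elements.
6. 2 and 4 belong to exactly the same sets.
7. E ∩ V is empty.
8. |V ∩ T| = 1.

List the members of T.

T = {0}

From (2): 3 ∉ V.
(3) (exactly one): 0 ∈ V.
(7) (disjoint): 0 ∉ E.
Suppose 0 ∉ T: no assignment then satisfies all the clues, so 0 ∈ T.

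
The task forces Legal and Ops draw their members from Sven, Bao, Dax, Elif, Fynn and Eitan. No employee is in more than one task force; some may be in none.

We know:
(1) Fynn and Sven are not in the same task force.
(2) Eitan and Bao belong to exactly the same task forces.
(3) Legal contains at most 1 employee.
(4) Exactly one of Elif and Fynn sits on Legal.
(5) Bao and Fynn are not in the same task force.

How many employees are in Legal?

1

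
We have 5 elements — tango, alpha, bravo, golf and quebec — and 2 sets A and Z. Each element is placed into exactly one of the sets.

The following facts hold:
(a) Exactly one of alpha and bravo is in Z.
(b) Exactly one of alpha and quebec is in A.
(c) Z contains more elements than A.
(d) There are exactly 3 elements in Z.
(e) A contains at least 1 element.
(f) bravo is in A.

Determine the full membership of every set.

A = {bravo, quebec}; Z = {alpha, golf, tango}

From (f): bravo ∈ A.
(a) (exactly one): alpha ∈ Z.
(b) (exactly one): quebec ∈ A.
(d): only 3 candidates remain for Z, so all are in.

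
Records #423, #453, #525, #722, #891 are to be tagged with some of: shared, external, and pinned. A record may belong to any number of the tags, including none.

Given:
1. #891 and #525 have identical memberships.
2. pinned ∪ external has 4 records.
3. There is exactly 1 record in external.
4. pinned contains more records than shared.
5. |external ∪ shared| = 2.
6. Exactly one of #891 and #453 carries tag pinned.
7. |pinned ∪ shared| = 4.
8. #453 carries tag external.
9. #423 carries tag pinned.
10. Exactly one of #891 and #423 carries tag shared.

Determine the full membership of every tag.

From (8): #453 ∈ external.
From (9): #423 ∈ pinned.
(3): external already has 1, so the rest are out.
Suppose #423 ∉ shared: no assignment then satisfies all the clues, so #423 ∈ shared.

shared = {#423, #453}; external = {#453}; pinned = {#423, #525, #891}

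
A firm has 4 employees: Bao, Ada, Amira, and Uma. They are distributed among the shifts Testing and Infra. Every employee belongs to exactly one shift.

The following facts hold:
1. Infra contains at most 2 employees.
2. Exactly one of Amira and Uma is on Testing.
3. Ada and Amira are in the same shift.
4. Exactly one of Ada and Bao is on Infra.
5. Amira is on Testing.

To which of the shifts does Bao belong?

From (5): Amira ∈ Testing.
(2) (exactly one): Uma ∉ Testing.
(3): Ada matches Amira: Ada ∈ Testing.
(4) (exactly one): Bao ∈ Infra.
Only one shift left: Uma ∈ Infra.

Bao: Infra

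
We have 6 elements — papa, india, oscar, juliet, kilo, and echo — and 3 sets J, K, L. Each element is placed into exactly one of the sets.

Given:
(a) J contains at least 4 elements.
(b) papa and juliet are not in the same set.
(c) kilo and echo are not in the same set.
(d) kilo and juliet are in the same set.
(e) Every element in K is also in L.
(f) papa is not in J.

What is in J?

From (f): papa ∉ J.
Suppose india ∉ J: no assignment then satisfies all the clues, so india ∈ J.

J = {india, juliet, kilo, oscar}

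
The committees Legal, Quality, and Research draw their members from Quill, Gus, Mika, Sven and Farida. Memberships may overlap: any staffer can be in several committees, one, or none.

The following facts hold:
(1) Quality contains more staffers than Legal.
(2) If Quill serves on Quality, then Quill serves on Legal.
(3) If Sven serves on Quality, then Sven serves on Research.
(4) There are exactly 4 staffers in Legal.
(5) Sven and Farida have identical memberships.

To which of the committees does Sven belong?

Sven: Legal, Quality, Research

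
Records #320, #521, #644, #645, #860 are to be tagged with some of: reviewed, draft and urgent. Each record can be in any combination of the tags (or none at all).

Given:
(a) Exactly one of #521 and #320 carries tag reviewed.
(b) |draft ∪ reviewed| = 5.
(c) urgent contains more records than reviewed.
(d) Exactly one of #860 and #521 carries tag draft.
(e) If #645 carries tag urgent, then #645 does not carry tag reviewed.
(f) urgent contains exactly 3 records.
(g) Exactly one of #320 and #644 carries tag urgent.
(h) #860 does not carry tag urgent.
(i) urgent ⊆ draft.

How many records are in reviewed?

2

From (h): #860 ∉ urgent.
Suppose #521 ∉ draft: no assignment then satisfies all the clues, so #521 ∈ draft.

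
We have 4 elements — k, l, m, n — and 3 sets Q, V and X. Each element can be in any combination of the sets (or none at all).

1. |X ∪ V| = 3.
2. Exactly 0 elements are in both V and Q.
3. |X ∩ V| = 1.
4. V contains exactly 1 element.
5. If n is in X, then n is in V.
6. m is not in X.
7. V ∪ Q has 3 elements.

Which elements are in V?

V = {n}

From (6): m ∉ X.
Suppose k ∈ V: no assignment then satisfies all the clues, so k ∉ V.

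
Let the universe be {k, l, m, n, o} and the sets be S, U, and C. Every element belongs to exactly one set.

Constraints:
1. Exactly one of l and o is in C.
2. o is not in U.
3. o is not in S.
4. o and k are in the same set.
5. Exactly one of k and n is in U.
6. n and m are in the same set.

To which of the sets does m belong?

m: U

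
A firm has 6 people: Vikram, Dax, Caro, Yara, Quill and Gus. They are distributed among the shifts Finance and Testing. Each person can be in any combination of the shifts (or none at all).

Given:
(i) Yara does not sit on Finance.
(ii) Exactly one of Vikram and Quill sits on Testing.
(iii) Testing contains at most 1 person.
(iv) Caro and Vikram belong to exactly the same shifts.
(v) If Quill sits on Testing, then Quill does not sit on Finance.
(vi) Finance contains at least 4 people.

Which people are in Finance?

Finance = {Caro, Dax, Gus, Vikram}

From (i): Yara ∉ Finance.
Suppose Vikram ∉ Finance: no assignment then satisfies all the clues, so Vikram ∈ Finance.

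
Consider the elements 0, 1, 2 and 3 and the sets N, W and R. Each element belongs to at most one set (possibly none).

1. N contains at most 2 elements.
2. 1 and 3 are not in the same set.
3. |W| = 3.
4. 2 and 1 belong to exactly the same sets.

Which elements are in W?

W = {0, 1, 2}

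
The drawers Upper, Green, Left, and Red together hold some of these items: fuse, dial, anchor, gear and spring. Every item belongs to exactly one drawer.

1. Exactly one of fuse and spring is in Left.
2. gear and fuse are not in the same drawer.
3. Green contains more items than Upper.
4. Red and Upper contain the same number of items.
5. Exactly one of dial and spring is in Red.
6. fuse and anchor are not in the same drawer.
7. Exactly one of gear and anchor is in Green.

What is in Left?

Left = {fuse}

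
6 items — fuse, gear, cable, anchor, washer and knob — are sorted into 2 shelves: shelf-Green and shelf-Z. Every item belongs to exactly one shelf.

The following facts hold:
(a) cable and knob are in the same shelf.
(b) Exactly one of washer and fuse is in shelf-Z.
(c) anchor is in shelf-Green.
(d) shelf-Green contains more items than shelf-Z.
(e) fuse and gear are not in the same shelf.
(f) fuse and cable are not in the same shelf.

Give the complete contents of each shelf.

shelf-Green = {anchor, cable, gear, knob, washer}; shelf-Z = {fuse}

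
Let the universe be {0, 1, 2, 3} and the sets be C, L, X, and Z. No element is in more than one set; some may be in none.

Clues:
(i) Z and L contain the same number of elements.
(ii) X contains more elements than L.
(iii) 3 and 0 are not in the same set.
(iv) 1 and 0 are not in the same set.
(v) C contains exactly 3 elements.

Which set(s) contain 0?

0: X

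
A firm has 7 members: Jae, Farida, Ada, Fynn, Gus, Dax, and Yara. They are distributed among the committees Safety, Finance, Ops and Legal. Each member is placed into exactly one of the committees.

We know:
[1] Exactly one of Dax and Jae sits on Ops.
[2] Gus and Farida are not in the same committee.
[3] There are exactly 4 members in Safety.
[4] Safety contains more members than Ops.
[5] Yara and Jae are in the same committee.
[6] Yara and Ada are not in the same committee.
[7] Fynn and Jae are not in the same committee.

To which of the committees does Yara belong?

Yara: Ops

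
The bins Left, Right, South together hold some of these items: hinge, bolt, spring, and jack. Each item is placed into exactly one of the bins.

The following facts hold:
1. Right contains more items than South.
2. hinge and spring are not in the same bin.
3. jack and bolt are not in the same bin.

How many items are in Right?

2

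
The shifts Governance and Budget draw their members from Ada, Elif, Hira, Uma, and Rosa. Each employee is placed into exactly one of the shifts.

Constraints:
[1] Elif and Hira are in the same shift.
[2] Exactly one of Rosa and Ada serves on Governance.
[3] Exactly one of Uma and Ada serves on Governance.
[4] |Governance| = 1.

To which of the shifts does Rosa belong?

Rosa: Budget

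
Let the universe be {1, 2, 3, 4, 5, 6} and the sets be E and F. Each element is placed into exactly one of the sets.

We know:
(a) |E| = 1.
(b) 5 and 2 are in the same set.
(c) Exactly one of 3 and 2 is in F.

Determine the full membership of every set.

E = {3}; F = {1, 2, 4, 5, 6}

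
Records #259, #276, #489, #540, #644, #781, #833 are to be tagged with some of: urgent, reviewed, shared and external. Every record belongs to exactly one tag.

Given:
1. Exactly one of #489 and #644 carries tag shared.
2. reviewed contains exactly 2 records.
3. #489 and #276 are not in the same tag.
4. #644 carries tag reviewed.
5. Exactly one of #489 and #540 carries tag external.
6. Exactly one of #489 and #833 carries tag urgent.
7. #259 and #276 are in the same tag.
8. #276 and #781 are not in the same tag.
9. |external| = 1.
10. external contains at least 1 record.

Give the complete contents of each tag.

urgent = {#259, #276, #833}; reviewed = {#644, #781}; shared = {#489}; external = {#540}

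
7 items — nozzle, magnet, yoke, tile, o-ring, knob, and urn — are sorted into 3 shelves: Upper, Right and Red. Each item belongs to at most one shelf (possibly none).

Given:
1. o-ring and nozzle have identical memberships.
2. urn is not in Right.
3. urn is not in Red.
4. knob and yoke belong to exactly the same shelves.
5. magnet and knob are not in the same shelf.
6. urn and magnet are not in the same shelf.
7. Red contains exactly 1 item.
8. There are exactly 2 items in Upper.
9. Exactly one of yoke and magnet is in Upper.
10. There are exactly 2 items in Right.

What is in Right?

Right = {nozzle, o-ring}

From (2): urn ∉ Right.
From (3): urn ∉ Red.
Suppose nozzle ∉ Right: no assignment then satisfies all the clues, so nozzle ∈ Right.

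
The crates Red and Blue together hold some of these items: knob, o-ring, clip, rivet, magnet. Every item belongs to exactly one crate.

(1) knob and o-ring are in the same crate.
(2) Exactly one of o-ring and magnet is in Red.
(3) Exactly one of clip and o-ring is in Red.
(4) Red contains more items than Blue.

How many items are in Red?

3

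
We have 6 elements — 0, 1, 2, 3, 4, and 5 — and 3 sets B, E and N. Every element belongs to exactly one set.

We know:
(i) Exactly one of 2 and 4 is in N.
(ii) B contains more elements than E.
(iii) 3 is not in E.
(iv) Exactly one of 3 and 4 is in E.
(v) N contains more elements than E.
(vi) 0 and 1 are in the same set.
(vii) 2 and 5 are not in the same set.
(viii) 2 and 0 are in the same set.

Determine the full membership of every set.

From (iii): 3 ∉ E.
(iv) (exactly one): 4 ∈ E.
(i) (exactly one): 2 ∈ N.
(vii): 5 ∉ N.
(viii): 0 matches 2: 0 ∉ B.
(viii): 0 matches 2: 0 ∉ E.
(viii): 0 matches 2: 0 ∈ N.
(vi): 1 matches 0: 1 ∉ B.
(vi): 1 matches 0: 1 ∉ E.
(vi): 1 matches 0: 1 ∈ N.
Suppose 3 ∉ B: no assignment then satisfies all the clues, so 3 ∈ B.

B = {3, 5}; E = {4}; N = {0, 1, 2}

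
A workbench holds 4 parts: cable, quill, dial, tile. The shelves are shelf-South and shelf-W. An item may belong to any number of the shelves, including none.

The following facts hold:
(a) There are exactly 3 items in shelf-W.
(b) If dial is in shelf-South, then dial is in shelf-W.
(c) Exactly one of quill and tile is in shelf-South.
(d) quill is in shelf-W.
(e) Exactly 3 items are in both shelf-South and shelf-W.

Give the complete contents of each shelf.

From (d): quill ∈ shelf-W.
Suppose cable ∉ shelf-South: no assignment then satisfies all the clues, so cable ∈ shelf-South.

shelf-South = {cable, dial, quill}; shelf-W = {cable, dial, quill}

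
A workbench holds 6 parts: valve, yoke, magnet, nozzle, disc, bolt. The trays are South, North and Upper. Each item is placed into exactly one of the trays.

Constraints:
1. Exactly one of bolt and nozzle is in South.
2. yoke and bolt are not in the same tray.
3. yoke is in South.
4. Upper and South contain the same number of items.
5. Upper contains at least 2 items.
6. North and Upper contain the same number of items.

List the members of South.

South = {nozzle, yoke}

From (3): yoke ∈ South.
(2): bolt ∉ South.
(1) (exactly one): nozzle ∈ South.
Suppose valve ∈ South: no assignment then satisfies all the clues, so valve ∉ South.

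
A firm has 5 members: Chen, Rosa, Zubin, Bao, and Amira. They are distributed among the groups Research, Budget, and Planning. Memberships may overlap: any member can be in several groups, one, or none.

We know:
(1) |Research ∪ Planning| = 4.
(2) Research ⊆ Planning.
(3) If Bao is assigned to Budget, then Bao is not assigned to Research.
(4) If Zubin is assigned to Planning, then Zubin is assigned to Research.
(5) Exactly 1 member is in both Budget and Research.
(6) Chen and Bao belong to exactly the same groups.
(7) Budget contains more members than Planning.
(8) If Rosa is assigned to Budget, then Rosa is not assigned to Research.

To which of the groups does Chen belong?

Chen: Budget, Planning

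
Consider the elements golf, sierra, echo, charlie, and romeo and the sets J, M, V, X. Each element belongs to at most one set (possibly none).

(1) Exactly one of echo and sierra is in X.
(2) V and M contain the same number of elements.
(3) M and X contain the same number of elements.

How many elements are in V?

1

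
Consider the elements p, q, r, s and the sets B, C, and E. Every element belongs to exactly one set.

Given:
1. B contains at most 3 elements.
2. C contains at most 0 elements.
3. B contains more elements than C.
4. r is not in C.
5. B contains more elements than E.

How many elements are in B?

3

From (4): r ∉ C.
(2): C already has 0, so the rest are out.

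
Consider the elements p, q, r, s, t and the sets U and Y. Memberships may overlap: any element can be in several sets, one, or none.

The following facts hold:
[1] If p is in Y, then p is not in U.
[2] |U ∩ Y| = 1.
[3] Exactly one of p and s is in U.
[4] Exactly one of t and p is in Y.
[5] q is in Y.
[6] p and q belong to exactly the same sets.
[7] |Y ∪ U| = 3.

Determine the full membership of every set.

U = {s}; Y = {p, q, s}

From (5): q ∈ Y.
(6): p matches q: p ∈ Y.
(1): p ∉ U.
(3) (exactly one): s ∈ U.
(4) (exactly one): t ∉ Y.
(6): q matches p: q ∉ U.
Suppose r ∈ U: no assignment then satisfies all the clues, so r ∉ U.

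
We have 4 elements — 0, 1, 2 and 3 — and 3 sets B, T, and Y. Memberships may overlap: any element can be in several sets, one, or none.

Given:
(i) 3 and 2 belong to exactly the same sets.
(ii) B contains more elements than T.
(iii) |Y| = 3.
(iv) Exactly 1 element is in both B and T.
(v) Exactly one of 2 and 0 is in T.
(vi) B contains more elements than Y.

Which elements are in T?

T = {0}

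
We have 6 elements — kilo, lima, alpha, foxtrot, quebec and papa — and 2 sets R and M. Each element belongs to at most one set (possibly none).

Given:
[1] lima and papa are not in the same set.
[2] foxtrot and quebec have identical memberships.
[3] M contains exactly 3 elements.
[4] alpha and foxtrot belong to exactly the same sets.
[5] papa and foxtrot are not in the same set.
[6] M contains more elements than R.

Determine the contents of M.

M = {alpha, foxtrot, quebec}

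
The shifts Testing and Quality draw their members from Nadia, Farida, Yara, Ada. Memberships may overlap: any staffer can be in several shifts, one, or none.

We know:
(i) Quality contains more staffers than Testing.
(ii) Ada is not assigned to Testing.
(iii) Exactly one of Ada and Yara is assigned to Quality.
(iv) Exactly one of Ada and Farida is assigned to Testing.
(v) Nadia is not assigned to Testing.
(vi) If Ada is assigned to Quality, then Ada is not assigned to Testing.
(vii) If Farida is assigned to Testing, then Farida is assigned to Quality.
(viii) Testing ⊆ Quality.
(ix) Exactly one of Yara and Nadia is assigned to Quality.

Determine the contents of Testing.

From (ii): Ada ∉ Testing.
From (v): Nadia ∉ Testing.
(iv) (exactly one): Farida ∈ Testing.
(vii): Farida ∈ Quality.
Suppose Yara ∈ Testing: no assignment then satisfies all the clues, so Yara ∉ Testing.

Testing = {Farida}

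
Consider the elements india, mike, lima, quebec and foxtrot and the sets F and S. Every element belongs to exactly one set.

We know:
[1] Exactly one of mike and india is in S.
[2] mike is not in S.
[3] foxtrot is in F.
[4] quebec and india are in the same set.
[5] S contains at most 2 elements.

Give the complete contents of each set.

From (2): mike ∉ S.
From (3): foxtrot ∈ F.
(1) (exactly one): india ∈ S.
(4): quebec matches india: quebec ∉ F.
(4): quebec matches india: quebec ∈ S.
(5): S already has 2, so the rest are out.
Only one set left: mike ∈ F.
Only one set left: lima ∈ F.

F = {foxtrot, lima, mike}; S = {india, quebec}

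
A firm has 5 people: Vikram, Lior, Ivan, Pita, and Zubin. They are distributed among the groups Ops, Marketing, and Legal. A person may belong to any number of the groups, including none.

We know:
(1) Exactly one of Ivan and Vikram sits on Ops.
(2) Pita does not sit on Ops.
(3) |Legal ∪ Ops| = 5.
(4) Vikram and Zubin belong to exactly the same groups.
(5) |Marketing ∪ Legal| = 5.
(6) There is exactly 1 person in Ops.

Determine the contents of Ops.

Ops = {Ivan}

From (2): Pita ∉ Ops.
Suppose Vikram ∈ Ops: no assignment then satisfies all the clues, so Vikram ∉ Ops.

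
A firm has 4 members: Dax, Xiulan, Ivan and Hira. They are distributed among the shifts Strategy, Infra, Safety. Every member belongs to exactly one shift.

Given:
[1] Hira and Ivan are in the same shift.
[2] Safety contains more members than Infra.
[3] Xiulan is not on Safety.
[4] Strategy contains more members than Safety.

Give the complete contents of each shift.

Strategy = {Hira, Ivan, Xiulan}; Infra = {}; Safety = {Dax}

From (3): Xiulan ∉ Safety.
Suppose Dax ∈ Strategy: no assignment then satisfies all the clues, so Dax ∉ Strategy.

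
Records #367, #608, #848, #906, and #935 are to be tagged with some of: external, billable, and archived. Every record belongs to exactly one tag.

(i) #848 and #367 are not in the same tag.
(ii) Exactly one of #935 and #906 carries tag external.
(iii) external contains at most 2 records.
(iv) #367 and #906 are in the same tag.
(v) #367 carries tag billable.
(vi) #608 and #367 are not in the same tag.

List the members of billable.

billable = {#367, #906}

From (v): #367 ∈ billable.
(i): #848 ∉ billable.
(iv): #906 matches #367: #906 ∉ external.
(iv): #906 matches #367: #906 ∈ billable.
(vi): #608 ∉ billable.
(ii) (exactly one): #935 ∈ external.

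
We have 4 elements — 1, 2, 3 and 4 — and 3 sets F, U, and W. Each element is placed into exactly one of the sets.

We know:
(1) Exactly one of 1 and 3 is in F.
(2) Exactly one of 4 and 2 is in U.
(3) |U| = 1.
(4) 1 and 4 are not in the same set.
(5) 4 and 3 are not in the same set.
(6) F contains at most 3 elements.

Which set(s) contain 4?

4: U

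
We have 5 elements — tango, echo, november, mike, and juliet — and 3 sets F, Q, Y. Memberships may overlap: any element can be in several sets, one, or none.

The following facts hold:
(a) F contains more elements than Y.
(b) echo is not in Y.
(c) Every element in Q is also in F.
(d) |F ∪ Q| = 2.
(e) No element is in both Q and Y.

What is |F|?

2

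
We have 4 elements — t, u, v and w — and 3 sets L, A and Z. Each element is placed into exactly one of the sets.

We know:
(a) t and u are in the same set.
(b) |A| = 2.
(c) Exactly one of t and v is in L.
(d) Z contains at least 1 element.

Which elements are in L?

L = {v}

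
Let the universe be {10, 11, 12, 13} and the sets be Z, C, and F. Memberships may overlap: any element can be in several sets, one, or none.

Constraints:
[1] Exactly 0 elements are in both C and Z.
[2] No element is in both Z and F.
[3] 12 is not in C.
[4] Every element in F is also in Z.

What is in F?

F = {}

From (3): 12 ∉ C.
Suppose 10 ∈ F: no assignment then satisfies all the clues, so 10 ∉ F.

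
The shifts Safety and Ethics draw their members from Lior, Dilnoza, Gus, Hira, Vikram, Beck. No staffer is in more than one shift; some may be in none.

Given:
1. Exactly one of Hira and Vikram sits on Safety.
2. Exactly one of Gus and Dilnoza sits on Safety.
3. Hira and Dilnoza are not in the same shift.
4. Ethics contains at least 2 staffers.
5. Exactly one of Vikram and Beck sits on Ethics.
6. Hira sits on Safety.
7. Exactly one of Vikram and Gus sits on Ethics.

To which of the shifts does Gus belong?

From (6): Hira ∈ Safety.
(1) (exactly one): Vikram ∉ Safety.
(3): Dilnoza ∉ Safety.
(2) (exactly one): Gus ∈ Safety.
(7) (exactly one): Vikram ∈ Ethics.
(5) (exactly one): Beck ∉ Ethics.

Gus: Safety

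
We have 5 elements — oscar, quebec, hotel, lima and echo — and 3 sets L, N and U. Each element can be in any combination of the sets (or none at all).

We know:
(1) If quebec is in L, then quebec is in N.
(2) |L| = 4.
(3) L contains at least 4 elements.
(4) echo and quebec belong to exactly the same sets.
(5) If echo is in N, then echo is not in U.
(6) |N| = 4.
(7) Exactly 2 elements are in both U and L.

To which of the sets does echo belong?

echo: L, N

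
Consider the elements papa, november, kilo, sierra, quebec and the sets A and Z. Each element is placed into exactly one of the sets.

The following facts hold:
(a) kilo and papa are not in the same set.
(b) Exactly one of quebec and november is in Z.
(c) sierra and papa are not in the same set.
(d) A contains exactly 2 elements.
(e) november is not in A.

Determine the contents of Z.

Z = {kilo, november, sierra}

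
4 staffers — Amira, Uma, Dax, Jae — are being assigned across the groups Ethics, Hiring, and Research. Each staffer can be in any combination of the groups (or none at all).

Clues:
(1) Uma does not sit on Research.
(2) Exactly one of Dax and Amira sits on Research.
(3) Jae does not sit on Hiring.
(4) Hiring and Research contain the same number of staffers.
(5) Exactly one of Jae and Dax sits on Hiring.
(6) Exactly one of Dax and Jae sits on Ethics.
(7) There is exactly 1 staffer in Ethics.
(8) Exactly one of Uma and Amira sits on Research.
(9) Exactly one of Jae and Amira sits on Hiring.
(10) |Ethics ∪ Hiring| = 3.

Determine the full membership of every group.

From (1): Uma ∉ Research.
From (3): Jae ∉ Hiring.
(5) (exactly one): Dax ∈ Hiring.
(8) (exactly one): Amira ∈ Research.
(9) (exactly one): Amira ∈ Hiring.
(2) (exactly one): Dax ∉ Research.
Suppose Amira ∈ Ethics: no assignment then satisfies all the clues, so Amira ∉ Ethics.

Ethics = {Jae}; Hiring = {Amira, Dax}; Research = {Amira, Jae}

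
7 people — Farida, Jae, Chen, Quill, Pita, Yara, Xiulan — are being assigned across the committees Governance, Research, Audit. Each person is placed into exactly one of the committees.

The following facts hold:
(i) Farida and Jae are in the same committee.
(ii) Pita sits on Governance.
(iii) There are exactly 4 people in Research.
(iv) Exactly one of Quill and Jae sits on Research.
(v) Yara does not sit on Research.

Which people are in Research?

Research = {Chen, Farida, Jae, Xiulan}

From (ii): Pita ∈ Governance.
From (v): Yara ∉ Research.
Suppose Farida ∉ Research: no assignment then satisfies all the clues, so Farida ∈ Research.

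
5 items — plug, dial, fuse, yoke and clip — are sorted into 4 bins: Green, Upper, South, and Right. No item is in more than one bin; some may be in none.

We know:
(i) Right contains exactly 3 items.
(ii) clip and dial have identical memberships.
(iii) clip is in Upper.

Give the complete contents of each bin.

Green = {}; Upper = {clip, dial}; South = {}; Right = {fuse, plug, yoke}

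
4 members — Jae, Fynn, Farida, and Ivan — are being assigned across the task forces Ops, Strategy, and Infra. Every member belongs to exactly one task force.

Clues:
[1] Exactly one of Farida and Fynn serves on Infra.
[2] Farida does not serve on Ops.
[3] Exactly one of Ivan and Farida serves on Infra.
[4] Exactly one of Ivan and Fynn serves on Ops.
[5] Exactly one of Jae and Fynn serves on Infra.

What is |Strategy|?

1

From (2): Farida ∉ Ops.
Suppose Jae ∈ Ops: no assignment then satisfies all the clues, so Jae ∉ Ops.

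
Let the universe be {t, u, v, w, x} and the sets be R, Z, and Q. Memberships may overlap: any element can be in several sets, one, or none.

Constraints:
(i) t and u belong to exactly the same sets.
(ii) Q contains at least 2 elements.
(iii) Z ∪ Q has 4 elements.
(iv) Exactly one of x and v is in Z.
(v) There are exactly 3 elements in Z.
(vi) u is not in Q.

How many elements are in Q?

2

From (vi): u ∉ Q.
(i): t matches u: t ∉ Q.
Suppose t ∉ Z: no assignment then satisfies all the clues, so t ∈ Z.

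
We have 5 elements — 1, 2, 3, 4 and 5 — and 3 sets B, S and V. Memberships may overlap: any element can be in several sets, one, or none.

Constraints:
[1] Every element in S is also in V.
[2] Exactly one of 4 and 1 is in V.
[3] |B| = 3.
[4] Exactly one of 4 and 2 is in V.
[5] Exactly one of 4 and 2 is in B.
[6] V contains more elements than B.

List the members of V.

V = {1, 2, 3, 5}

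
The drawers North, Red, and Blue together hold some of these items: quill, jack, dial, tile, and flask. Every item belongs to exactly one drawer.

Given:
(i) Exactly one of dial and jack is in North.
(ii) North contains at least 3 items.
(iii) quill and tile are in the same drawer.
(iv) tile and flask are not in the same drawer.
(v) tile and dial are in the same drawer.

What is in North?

North = {dial, quill, tile}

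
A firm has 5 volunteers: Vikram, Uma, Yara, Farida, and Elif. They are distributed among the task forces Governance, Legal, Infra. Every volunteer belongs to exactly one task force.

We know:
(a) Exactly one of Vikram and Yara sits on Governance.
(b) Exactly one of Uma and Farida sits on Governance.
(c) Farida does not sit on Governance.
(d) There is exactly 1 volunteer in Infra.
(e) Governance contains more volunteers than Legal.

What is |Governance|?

3

From (c): Farida ∉ Governance.
(b) (exactly one): Uma ∈ Governance.
Suppose Elif ∉ Governance: no assignment then satisfies all the clues, so Elif ∈ Governance.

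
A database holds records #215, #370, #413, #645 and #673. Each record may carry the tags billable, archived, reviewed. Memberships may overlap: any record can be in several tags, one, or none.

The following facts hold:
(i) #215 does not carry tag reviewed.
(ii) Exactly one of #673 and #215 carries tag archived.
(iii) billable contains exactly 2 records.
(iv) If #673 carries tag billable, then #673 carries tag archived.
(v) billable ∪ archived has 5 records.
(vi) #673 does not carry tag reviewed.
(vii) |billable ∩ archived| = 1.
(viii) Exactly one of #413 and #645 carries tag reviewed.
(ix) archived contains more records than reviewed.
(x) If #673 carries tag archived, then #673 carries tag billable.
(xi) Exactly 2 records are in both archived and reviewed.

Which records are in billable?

billable = {#215, #673}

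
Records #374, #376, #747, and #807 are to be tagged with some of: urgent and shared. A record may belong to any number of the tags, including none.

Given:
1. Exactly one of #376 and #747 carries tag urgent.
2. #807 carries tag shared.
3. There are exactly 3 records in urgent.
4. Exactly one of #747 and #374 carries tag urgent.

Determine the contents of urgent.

From (2): #807 ∈ shared.
Suppose #374 ∉ urgent: no assignment then satisfies all the clues, so #374 ∈ urgent.

urgent = {#374, #376, #807}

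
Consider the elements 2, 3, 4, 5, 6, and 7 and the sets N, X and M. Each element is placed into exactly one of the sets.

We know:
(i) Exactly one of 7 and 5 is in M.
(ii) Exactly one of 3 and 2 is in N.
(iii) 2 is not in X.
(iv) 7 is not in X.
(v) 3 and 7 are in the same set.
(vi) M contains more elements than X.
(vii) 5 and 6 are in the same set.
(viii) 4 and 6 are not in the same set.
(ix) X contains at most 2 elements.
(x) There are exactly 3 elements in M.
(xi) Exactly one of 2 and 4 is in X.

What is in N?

From (iii): 2 ∉ X.
From (iv): 7 ∉ X.
(v): 3 matches 7: 3 ∉ X.
(xi) (exactly one): 4 ∈ X.
(viii): 6 ∉ X.
(vii): 5 matches 6: 5 ∉ X.
Suppose 2 ∈ N: no assignment then satisfies all the clues, so 2 ∉ N.

N = {3, 7}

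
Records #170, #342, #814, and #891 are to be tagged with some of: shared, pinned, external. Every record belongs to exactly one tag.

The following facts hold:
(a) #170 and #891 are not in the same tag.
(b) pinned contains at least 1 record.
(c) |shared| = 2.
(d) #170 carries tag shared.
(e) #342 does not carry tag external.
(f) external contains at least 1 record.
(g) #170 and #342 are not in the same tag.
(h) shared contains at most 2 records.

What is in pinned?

From (d): #170 ∈ shared.
From (e): #342 ∉ external.
(a): #891 ∉ shared.
(g): #342 ∉ shared.
Only one tag left: #342 ∈ pinned.
(c): only 2 candidates remain for shared, so all are in.
(f): only 1 candidates remain for external, so all are in.

pinned = {#342}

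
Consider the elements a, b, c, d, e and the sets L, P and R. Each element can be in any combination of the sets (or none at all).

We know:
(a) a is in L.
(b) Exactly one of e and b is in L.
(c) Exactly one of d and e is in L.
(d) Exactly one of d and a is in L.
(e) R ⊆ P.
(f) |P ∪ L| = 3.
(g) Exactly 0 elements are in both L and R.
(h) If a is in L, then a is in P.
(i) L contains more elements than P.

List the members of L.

From (a): a ∈ L.
(d) (exactly one): d ∉ L.
(h): a ∈ P.
(c) (exactly one): e ∈ L.
(b) (exactly one): b ∉ L.
Suppose c ∉ L: no assignment then satisfies all the clues, so c ∈ L.

L = {a, c, e}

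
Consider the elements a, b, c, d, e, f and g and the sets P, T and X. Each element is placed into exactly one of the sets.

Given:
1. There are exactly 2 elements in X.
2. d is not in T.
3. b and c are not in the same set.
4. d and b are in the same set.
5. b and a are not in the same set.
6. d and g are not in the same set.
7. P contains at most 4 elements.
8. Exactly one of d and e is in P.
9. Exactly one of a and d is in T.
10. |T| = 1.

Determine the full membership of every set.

P = {c, e, f, g}; T = {a}; X = {b, d}

From (2): d ∉ T.
(4): b matches d: b ∉ T.
(9) (exactly one): a ∈ T.
(10): T already has 1, so the rest are out.
Suppose b ∈ P: no assignment then satisfies all the clues, so b ∉ P.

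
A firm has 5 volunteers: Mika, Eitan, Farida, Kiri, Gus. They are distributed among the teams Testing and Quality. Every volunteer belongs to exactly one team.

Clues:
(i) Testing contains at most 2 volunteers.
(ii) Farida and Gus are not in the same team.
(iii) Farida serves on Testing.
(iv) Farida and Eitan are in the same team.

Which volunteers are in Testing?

From (iii): Farida ∈ Testing.
(ii): Gus ∉ Testing.
(iv): Eitan matches Farida: Eitan ∈ Testing.
Only one team left: Gus ∈ Quality.
(i): Testing already has 2, so the rest are out.
Only one team left: Mika ∈ Quality.
Only one team left: Kiri ∈ Quality.

Testing = {Eitan, Farida}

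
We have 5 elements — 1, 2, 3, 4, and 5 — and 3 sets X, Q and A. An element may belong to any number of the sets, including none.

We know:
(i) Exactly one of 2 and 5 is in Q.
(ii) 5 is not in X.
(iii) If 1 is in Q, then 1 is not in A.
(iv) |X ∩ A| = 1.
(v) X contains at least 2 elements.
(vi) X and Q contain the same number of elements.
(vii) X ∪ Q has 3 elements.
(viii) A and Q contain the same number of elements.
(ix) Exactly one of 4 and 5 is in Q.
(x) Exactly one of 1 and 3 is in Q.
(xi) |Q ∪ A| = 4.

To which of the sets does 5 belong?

5: Q

From (ii): 5 ∉ X.
Suppose 5 ∉ Q: no assignment then satisfies all the clues, so 5 ∈ Q.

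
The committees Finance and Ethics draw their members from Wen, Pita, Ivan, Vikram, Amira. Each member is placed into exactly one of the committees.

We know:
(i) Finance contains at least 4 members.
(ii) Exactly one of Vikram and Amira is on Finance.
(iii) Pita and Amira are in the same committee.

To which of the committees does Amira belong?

Amira: Finance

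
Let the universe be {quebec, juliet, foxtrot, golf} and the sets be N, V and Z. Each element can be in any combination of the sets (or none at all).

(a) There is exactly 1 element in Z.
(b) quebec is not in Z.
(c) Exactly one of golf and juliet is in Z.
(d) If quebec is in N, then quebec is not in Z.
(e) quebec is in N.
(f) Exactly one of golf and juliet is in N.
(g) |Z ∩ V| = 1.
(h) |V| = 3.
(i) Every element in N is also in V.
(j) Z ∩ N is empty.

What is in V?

V = {golf, juliet, quebec}

From (b): quebec ∉ Z.
From (e): quebec ∈ N.
(i) with quebec ∈ N: quebec ∈ V.
Suppose juliet ∉ V: no assignment then satisfies all the clues, so juliet ∈ V.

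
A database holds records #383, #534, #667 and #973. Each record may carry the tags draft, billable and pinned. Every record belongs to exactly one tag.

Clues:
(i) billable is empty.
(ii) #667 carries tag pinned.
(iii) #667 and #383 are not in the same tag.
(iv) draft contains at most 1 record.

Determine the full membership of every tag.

From (ii): #667 ∈ pinned.
(i): billable already has 0, so the rest are out.
(iii): #383 ∉ pinned.
Only one tag left: #383 ∈ draft.
(iv): draft already has 1, so the rest are out.
Only one tag left: #534 ∈ pinned.
Only one tag left: #973 ∈ pinned.

draft = {#383}; billable = {}; pinned = {#534, #667, #973}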